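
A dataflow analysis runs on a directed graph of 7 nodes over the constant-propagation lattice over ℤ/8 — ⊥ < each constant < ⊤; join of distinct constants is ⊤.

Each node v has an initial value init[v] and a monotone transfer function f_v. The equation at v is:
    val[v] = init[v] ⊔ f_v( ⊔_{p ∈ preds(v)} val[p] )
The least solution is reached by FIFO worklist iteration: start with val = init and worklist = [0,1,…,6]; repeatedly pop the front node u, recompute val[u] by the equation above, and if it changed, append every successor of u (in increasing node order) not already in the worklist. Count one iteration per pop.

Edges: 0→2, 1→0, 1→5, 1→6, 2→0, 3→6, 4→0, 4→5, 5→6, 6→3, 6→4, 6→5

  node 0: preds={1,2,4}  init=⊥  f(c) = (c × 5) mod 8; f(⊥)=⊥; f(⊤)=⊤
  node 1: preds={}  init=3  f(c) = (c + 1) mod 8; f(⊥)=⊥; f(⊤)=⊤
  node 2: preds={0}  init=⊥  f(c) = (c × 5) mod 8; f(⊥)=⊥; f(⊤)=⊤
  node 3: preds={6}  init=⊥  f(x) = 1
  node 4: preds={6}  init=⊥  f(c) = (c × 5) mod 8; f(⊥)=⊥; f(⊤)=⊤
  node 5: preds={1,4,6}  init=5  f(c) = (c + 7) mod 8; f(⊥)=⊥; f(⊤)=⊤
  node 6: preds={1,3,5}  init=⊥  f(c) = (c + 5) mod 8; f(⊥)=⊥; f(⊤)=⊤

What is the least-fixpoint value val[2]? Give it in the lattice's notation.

⊤

Iteration log — 14 steps:
  step 1. node 0  ⊔preds=3  new=7  old=⊥  +wl: 
  step 2. node 1  ⊔preds=⊥  new=3  stable
  step 3. node 2  ⊔preds=7  new=3  old=⊥  +wl: 0
  step 4. node 3  ⊔preds=⊥  new=1  old=⊥  +wl: 
  step 5. node 4  ⊔preds=⊥  new=⊥  stable
  step 6. node 5  ⊔preds=3  new=⊤  old=5  +wl: 
  step 7. node 6  ⊔preds=⊤  new=⊤  old=⊥  +wl: 3,4,5
  step 8. node 0  ⊔preds=3  new=7  stable
  step 9. node 3  ⊔preds=⊤  new=1  stable
  step 10. node 4  ⊔preds=⊤  new=⊤  old=⊥  +wl: 0
  step 11. node 5  ⊔preds=⊤  new=⊤  stable
  step 12. node 0  ⊔preds=⊤  new=⊤  old=7  +wl: 2
  step 13. node 2  ⊔preds=⊤  new=⊤  old=3  +wl: 0
  step 14. node 0  ⊔preds=⊤  new=⊤  stable

Least fixpoint reached:
  node 0: ⊤
  node 1: 3
  node 2: ⊤
  node 3: 1
  node 4: ⊤
  node 5: ⊤
  node 6: ⊤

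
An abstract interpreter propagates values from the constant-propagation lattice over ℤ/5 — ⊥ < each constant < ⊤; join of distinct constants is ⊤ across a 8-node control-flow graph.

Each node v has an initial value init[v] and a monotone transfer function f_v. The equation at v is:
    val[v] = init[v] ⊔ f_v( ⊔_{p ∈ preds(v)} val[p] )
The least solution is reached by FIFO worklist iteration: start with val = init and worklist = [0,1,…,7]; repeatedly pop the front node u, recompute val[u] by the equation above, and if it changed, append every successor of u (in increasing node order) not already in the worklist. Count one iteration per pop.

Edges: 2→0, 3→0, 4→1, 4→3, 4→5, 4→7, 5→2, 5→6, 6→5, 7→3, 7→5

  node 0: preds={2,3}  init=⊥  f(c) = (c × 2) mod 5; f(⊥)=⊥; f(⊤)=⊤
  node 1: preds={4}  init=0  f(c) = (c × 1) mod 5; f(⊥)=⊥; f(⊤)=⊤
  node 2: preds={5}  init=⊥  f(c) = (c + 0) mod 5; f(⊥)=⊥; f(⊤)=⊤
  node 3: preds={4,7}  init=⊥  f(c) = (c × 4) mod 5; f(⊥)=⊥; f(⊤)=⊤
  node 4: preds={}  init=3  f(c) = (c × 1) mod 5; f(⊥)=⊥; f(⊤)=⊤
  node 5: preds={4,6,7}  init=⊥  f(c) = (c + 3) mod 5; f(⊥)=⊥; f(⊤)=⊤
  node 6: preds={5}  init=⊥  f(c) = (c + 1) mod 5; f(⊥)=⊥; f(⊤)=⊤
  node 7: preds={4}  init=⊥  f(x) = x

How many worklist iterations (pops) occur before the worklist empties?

Worklist (17 pops):
  #1 pop 0: in=⊥ → ⊥ (no change)
  #2 pop 1: in=3 → ⊤ (was 0); enqueue []
  #3 pop 2: in=⊥ → ⊥ (no change)
  #4 pop 3: in=3 → 2 (was ⊥); enqueue [0]
  #5 pop 4: in=⊥ → 3 (no change)
  #6 pop 5: in=3 → 1 (was ⊥); enqueue [2]
  #7 pop 6: in=1 → 2 (was ⊥); enqueue [5]
  #8 pop 7: in=3 → 3 (was ⊥); enqueue [3]
  #9 pop 0: in=2 → 4 (was ⊥); enqueue []
  #10 pop 2: in=1 → 1 (was ⊥); enqueue [0]
  #11 pop 5: in=⊤ → ⊤ (was 1); enqueue [2,6]
  #12 pop 3: in=3 → 2 (no change)
  #13 pop 0: in=⊤ → ⊤ (was 4); enqueue []
  #14 pop 2: in=⊤ → ⊤ (was 1); enqueue [0]
  #15 pop 6: in=⊤ → ⊤ (was 2); enqueue [5]
  #16 pop 0: in=⊤ → ⊤ (no change)
  #17 pop 5: in=⊤ → ⊤ (no change)

Fixpoint:
  val[0] = ⊤
  val[1] = ⊤
  val[2] = ⊤
  val[3] = 2
  val[4] = 3
  val[5] = ⊤
  val[6] = ⊤
  val[7] = 3

17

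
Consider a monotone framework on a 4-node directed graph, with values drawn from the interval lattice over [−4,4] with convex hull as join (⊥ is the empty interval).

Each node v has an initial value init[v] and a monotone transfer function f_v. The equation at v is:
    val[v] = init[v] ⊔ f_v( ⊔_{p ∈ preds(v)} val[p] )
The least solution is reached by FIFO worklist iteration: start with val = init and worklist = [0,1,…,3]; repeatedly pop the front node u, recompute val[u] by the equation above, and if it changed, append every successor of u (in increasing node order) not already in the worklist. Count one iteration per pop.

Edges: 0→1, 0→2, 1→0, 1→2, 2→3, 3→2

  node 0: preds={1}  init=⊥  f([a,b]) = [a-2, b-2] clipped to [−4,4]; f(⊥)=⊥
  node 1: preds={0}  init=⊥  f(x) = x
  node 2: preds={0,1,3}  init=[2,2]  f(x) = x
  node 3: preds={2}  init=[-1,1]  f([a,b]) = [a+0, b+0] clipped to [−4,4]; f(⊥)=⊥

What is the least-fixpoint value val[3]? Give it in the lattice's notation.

[-1,2]

Worklist (5 pops):
  #1 pop 0: in=⊥ → ⊥ (no change)
  #2 pop 1: in=⊥ → ⊥ (no change)
  #3 pop 2: in=[-1,1] → [-1,2] (was [2,2]); enqueue []
  #4 pop 3: in=[-1,2] → [-1,2] (was [-1,1]); enqueue [2]
  #5 pop 2: in=[-1,2] → [-1,2] (no change)

Fixpoint:
  val[0] = ⊥
  val[1] = ⊥
  val[2] = [-1,2]
  val[3] = [-1,2]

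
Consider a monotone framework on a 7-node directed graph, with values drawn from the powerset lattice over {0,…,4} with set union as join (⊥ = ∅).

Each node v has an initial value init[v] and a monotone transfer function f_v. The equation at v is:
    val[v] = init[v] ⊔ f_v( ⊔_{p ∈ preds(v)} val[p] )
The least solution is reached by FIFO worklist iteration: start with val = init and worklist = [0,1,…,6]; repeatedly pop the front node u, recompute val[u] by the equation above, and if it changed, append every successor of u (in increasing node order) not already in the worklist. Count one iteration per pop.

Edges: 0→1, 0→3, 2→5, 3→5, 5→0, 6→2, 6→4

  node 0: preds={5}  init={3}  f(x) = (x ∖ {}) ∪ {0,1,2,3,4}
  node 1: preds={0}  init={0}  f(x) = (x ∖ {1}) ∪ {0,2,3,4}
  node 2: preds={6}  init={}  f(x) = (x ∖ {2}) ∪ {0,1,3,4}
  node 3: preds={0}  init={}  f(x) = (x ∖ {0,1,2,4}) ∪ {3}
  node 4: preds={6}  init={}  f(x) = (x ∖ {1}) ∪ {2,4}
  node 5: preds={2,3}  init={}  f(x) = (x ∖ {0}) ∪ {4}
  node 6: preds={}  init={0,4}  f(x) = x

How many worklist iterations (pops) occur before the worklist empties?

8

Trace (8 dequeues):
  [1] u=0 | in {} | out {0,1,2,3,4} | prev {3} | push {}
  [2] u=1 | in {0,1,2,3,4} | out {0,2,3,4} | prev {0} | push {}
  [3] u=2 | in {0,4} | out {0,1,3,4} | prev {} | push {}
  [4] u=3 | in {0,1,2,3,4} | out {3} | prev {} | push {}
  [5] u=4 | in {0,4} | out {0,2,4} | prev {} | push {}
  [6] u=5 | in {0,1,3,4} | out {1,3,4} | prev {} | push {0}
  [7] u=6 | in {} | out {0,4} | ==
  [8] u=0 | in {1,3,4} | out {0,1,2,3,4} | ==

Converged values:
  [0] {0,1,2,3,4}
  [1] {0,2,3,4}
  [2] {0,1,3,4}
  [3] {3}
  [4] {0,2,4}
  [5] {1,3,4}
  [6] {0,4}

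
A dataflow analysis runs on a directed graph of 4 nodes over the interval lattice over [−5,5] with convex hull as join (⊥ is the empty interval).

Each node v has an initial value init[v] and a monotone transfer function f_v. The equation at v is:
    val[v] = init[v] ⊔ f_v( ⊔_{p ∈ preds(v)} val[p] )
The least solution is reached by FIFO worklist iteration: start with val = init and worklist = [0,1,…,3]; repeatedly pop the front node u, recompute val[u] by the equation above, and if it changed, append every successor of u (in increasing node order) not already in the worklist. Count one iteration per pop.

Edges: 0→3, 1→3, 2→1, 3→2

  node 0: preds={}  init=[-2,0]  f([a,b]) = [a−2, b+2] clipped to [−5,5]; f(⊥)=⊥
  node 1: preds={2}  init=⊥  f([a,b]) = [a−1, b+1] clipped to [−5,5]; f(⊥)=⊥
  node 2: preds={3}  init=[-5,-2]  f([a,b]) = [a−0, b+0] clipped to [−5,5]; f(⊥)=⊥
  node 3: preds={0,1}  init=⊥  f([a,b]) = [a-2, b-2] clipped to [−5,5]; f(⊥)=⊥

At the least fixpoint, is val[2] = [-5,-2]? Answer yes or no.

yes

Worklist (5 pops):
  #1 pop 0: in=⊥ → [-2,0] (no change)
  #2 pop 1: in=[-5,-2] → [-5,-1] (was ⊥); enqueue []
  #3 pop 2: in=⊥ → [-5,-2] (no change)
  #4 pop 3: in=[-5,0] → [-5,-2] (was ⊥); enqueue [2]
  #5 pop 2: in=[-5,-2] → [-5,-2] (no change)

Fixpoint:
  val[0] = [-2,0]
  val[1] = [-5,-1]
  val[2] = [-5,-2]
  val[3] = [-5,-2]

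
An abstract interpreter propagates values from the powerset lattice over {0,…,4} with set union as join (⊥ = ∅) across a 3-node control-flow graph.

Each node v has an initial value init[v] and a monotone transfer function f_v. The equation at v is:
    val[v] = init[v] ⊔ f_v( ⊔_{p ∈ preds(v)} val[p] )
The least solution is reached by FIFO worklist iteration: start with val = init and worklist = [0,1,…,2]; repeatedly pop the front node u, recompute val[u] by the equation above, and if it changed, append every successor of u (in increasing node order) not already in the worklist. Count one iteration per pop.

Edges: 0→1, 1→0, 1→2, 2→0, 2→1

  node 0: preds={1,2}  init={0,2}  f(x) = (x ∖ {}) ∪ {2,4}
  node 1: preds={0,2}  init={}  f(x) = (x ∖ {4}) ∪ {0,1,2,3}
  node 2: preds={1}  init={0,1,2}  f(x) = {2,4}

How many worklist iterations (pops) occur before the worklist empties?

Iteration log — 5 steps:
  step 1. node 0  ⊔preds={0,1,2}  new={0,1,2,4}  old={0,2}  +wl: 
  step 2. node 1  ⊔preds={0,1,2,4}  new={0,1,2,3}  old={}  +wl: 0
  step 3. node 2  ⊔preds={0,1,2,3}  new={0,1,2,4}  old={0,1,2}  +wl: 1
  step 4. node 0  ⊔preds={0,1,2,3,4}  new={0,1,2,3,4}  old={0,1,2,4}  +wl: 
  step 5. node 1  ⊔preds={0,1,2,3,4}  new={0,1,2,3}  stable

Least fixpoint reached:
  node 0: {0,1,2,3,4}
  node 1: {0,1,2,3}
  node 2: {0,1,2,4}

5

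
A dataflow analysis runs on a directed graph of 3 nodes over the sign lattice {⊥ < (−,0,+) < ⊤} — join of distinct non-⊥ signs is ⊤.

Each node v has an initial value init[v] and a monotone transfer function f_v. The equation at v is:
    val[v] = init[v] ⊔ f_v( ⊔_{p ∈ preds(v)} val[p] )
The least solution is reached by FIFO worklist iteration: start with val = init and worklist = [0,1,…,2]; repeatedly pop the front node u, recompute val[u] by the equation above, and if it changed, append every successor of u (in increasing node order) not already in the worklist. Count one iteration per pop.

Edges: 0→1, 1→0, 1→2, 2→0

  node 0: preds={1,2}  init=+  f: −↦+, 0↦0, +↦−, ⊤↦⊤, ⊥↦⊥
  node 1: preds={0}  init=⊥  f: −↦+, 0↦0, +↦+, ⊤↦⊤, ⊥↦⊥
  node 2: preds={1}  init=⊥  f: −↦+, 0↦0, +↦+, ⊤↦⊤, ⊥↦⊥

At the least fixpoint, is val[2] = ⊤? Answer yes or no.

Worklist (8 pops):
  #1 pop 0: in=⊥ → + (no change)
  #2 pop 1: in=+ → + (was ⊥); enqueue [0]
  #3 pop 2: in=+ → + (was ⊥); enqueue []
  #4 pop 0: in=+ → ⊤ (was +); enqueue [1]
  #5 pop 1: in=⊤ → ⊤ (was +); enqueue [0,2]
  #6 pop 0: in=⊤ → ⊤ (no change)
  #7 pop 2: in=⊤ → ⊤ (was +); enqueue [0]
  #8 pop 0: in=⊤ → ⊤ (no change)

Fixpoint:
  val[0] = ⊤
  val[1] = ⊤
  val[2] = ⊤

yes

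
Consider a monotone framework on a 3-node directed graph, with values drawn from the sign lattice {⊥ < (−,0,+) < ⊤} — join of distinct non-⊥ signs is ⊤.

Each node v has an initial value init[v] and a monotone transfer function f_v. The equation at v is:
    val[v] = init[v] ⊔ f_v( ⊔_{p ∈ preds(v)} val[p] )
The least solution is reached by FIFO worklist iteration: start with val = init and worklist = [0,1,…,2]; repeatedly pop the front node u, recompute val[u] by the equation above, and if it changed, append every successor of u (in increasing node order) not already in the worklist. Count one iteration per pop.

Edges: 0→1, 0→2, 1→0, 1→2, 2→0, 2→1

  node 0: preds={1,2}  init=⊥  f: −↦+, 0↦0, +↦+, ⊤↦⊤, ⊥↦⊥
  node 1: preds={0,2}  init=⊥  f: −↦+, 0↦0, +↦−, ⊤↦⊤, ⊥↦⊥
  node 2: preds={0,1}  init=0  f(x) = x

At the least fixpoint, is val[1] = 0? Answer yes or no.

yes

Iteration log — 4 steps:
  step 1. node 0  ⊔preds=0  new=0  old=⊥  +wl: 
  step 2. node 1  ⊔preds=0  new=0  old=⊥  +wl: 0
  step 3. node 2  ⊔preds=0  new=0  stable
  step 4. node 0  ⊔preds=0  new=0  stable

Least fixpoint reached:
  node 0: 0
  node 1: 0
  node 2: 0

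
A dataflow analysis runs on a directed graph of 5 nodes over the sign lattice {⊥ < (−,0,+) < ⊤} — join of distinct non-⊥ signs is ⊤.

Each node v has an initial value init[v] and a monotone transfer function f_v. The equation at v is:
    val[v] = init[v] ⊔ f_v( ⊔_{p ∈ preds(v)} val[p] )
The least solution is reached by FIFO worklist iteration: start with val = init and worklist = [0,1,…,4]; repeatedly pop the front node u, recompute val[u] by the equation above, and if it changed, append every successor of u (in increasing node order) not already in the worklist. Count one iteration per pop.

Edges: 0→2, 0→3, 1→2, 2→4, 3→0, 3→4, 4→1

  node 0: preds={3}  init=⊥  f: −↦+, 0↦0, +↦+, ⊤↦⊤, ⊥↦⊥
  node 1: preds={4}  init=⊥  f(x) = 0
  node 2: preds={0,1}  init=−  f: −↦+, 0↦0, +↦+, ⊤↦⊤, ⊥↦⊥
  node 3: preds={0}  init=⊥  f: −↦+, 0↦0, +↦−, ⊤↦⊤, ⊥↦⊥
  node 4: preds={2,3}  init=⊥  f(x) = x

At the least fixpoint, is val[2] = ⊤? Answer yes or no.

yes

Worklist (6 pops):
  #1 pop 0: in=⊥ → ⊥ (no change)
  #2 pop 1: in=⊥ → 0 (was ⊥); enqueue []
  #3 pop 2: in=0 → ⊤ (was −); enqueue []
  #4 pop 3: in=⊥ → ⊥ (no change)
  #5 pop 4: in=⊤ → ⊤ (was ⊥); enqueue [1]
  #6 pop 1: in=⊤ → 0 (no change)

Fixpoint:
  val[0] = ⊥
  val[1] = 0
  val[2] = ⊤
  val[3] = ⊥
  val[4] = ⊤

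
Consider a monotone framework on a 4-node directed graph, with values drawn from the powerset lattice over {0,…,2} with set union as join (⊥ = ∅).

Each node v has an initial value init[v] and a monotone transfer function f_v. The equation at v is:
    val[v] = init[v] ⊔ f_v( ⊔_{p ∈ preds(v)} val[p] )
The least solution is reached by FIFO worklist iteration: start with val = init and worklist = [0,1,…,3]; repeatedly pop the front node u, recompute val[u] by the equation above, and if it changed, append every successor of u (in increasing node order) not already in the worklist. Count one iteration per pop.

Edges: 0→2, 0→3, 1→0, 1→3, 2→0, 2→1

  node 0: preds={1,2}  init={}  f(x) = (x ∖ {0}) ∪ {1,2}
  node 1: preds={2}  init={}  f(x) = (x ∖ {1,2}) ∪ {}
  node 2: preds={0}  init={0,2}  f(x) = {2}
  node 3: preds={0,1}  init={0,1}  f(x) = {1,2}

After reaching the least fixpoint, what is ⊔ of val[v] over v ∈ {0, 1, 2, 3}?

Iteration log — 5 steps:
  step 1. node 0  ⊔preds={0,2}  new={1,2}  old={}  +wl: 
  step 2. node 1  ⊔preds={0,2}  new={0}  old={}  +wl: 0
  step 3. node 2  ⊔preds={1,2}  new={0,2}  stable
  step 4. node 3  ⊔preds={0,1,2}  new={0,1,2}  old={0,1}  +wl: 
  step 5. node 0  ⊔preds={0,2}  new={1,2}  stable

Least fixpoint reached:
  node 0: {1,2}
  node 1: {0}
  node 2: {0,2}
  node 3: {0,1,2}

{0,1,2}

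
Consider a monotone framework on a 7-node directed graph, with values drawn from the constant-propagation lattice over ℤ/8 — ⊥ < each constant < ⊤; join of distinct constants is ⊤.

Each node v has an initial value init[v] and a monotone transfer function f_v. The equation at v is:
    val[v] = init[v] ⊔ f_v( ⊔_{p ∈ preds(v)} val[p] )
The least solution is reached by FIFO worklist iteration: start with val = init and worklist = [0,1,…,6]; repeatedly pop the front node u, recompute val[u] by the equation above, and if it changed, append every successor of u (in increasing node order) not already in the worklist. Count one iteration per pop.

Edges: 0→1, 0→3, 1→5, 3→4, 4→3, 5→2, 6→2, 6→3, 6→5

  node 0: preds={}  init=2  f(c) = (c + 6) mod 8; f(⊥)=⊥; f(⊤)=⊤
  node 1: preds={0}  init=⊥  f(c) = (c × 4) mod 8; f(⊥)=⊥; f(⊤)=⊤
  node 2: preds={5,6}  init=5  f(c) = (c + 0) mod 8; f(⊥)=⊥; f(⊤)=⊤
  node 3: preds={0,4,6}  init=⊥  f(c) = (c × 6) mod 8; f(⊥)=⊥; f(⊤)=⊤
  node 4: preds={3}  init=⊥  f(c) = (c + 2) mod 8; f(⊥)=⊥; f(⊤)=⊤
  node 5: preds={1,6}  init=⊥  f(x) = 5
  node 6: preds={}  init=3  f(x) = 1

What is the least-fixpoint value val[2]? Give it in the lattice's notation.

⊤

Trace (10 dequeues):
  [1] u=0 | in ⊥ | out 2 | ==
  [2] u=1 | in 2 | out 0 | prev ⊥ | push {}
  [3] u=2 | in 3 | out ⊤ | prev 5 | push {}
  [4] u=3 | in ⊤ | out ⊤ | prev ⊥ | push {}
  [5] u=4 | in ⊤ | out ⊤ | prev ⊥ | push {3}
  [6] u=5 | in ⊤ | out 5 | prev ⊥ | push {2}
  [7] u=6 | in ⊥ | out ⊤ | prev 3 | push {5}
  [8] u=3 | in ⊤ | out ⊤ | ==
  [9] u=2 | in ⊤ | out ⊤ | ==
  [10] u=5 | in ⊤ | out 5 | ==

Converged values:
  [0] 2
  [1] 0
  [2] ⊤
  [3] ⊤
  [4] ⊤
  [5] 5
  [6] ⊤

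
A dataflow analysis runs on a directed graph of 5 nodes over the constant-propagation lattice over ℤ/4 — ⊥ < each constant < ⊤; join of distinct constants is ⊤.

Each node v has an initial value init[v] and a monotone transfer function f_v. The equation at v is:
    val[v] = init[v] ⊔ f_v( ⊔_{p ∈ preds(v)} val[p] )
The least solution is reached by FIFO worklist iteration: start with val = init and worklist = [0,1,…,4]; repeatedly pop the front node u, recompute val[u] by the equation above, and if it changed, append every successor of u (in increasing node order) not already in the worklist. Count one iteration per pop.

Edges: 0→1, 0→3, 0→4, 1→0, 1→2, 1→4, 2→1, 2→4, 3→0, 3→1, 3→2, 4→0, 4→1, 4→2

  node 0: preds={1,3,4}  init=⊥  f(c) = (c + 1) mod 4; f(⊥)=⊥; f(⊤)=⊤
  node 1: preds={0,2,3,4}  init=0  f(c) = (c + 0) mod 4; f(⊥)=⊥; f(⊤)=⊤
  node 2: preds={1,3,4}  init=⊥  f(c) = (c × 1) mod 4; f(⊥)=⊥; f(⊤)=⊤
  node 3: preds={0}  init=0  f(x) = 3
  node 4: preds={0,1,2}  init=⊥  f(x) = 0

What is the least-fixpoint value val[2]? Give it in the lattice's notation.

Worklist (10 pops):
  #1 pop 0: in=0 → 1 (was ⊥); enqueue []
  #2 pop 1: in=⊤ → ⊤ (was 0); enqueue [0]
  #3 pop 2: in=⊤ → ⊤ (was ⊥); enqueue [1]
  #4 pop 3: in=1 → ⊤ (was 0); enqueue [2]
  #5 pop 4: in=⊤ → 0 (was ⊥); enqueue []
  #6 pop 0: in=⊤ → ⊤ (was 1); enqueue [3,4]
  #7 pop 1: in=⊤ → ⊤ (no change)
  #8 pop 2: in=⊤ → ⊤ (no change)
  #9 pop 3: in=⊤ → ⊤ (no change)
  #10 pop 4: in=⊤ → 0 (no change)

Fixpoint:
  val[0] = ⊤
  val[1] = ⊤
  val[2] = ⊤
  val[3] = ⊤
  val[4] = 0

⊤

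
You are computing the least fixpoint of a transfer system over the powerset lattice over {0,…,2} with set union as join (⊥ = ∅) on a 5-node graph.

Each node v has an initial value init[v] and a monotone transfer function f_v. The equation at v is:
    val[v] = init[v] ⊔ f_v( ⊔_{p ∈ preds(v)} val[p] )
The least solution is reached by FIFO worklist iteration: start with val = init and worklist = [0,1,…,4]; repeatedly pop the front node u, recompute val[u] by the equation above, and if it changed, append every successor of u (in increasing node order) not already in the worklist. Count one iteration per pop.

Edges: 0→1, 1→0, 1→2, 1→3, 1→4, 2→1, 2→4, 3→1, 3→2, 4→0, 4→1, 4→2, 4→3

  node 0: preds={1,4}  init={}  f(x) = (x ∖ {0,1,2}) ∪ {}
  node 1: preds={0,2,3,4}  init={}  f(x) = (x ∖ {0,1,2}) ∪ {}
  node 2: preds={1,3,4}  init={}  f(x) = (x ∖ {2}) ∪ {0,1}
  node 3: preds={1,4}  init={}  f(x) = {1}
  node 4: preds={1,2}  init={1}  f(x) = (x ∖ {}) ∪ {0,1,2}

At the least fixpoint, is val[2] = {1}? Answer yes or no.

Worklist (9 pops):
  #1 pop 0: in={1} → {} (no change)
  #2 pop 1: in={1} → {} (no change)
  #3 pop 2: in={1} → {0,1} (was {}); enqueue [1]
  #4 pop 3: in={1} → {1} (was {}); enqueue [2]
  #5 pop 4: in={0,1} → {0,1,2} (was {1}); enqueue [0,3]
  #6 pop 1: in={0,1,2} → {} (no change)
  #7 pop 2: in={0,1,2} → {0,1} (no change)
  #8 pop 0: in={0,1,2} → {} (no change)
  #9 pop 3: in={0,1,2} → {1} (no change)

Fixpoint:
  val[0] = {}
  val[1] = {}
  val[2] = {0,1}
  val[3] = {1}
  val[4] = {0,1,2}

no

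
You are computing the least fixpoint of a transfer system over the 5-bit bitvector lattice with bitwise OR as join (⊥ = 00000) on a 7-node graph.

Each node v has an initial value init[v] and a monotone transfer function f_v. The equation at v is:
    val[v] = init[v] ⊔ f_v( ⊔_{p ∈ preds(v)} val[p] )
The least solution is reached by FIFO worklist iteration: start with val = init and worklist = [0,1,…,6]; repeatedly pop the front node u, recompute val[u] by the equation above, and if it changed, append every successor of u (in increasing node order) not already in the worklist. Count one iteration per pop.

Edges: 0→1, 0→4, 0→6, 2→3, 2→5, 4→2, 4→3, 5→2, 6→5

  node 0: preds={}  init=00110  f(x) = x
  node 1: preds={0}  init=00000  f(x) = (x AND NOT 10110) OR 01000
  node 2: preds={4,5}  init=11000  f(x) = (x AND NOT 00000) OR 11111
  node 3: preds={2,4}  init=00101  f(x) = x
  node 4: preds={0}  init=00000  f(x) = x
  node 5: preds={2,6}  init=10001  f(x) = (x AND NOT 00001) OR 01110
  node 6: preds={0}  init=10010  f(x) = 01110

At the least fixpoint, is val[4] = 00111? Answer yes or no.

Trace (10 dequeues):
  [1] u=0 | in 00000 | out 00110 | ==
  [2] u=1 | in 00110 | out 01000 | prev 00000 | push {}
  [3] u=2 | in 10001 | out 11111 | prev 11000 | push {}
  [4] u=3 | in 11111 | out 11111 | prev 00101 | push {}
  [5] u=4 | in 00110 | out 00110 | prev 00000 | push {2,3}
  [6] u=5 | in 11111 | out 11111 | prev 10001 | push {}
  [7] u=6 | in 00110 | out 11110 | prev 10010 | push {5}
  [8] u=2 | in 11111 | out 11111 | ==
  [9] u=3 | in 11111 | out 11111 | ==
  [10] u=5 | in 11111 | out 11111 | ==

Converged values:
  [0] 00110
  [1] 01000
  [2] 11111
  [3] 11111
  [4] 00110
  [5] 11111
  [6] 11110

no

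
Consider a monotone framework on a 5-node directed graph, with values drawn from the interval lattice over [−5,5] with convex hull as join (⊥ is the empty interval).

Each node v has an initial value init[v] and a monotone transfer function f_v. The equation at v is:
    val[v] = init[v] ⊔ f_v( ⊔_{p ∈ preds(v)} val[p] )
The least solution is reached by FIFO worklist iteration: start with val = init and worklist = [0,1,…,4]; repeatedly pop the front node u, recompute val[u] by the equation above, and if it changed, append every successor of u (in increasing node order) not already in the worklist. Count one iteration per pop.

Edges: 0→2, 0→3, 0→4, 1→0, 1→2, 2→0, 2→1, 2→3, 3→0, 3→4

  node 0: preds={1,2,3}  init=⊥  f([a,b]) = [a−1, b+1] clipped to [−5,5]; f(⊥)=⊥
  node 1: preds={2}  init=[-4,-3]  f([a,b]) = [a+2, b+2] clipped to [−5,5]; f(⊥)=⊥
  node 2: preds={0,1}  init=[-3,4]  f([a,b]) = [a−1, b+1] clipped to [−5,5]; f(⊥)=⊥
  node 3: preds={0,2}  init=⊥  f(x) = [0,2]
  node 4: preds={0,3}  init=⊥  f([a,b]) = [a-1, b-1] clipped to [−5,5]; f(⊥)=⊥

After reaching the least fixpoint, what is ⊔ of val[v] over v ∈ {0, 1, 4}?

[-5,5]

Iteration log — 7 steps:
  step 1. node 0  ⊔preds=[-4,4]  new=[-5,5]  old=⊥  +wl: 
  step 2. node 1  ⊔preds=[-3,4]  new=[-4,5]  old=[-4,-3]  +wl: 0
  step 3. node 2  ⊔preds=[-5,5]  new=[-5,5]  old=[-3,4]  +wl: 1
  step 4. node 3  ⊔preds=[-5,5]  new=[0,2]  old=⊥  +wl: 
  step 5. node 4  ⊔preds=[-5,5]  new=[-5,4]  old=⊥  +wl: 
  step 6. node 0  ⊔preds=[-5,5]  new=[-5,5]  stable
  step 7. node 1  ⊔preds=[-5,5]  new=[-4,5]  stable

Least fixpoint reached:
  node 0: [-5,5]
  node 1: [-4,5]
  node 2: [-5,5]
  node 3: [0,2]
  node 4: [-5,4]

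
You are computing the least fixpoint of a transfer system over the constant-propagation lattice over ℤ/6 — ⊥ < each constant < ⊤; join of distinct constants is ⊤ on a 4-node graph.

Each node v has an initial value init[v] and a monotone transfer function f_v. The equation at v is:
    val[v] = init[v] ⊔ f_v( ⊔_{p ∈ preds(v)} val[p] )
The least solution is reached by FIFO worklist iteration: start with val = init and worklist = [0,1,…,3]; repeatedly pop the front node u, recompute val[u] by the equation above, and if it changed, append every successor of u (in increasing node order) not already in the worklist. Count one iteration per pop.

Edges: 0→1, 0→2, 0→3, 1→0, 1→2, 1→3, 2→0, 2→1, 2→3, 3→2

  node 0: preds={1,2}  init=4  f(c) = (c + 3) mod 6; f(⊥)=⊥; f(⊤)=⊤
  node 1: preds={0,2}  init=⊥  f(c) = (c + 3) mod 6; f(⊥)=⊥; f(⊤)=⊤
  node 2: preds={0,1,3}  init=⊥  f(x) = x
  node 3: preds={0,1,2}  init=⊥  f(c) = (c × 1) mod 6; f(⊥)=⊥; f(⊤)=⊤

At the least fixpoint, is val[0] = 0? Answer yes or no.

Worklist (9 pops):
  #1 pop 0: in=⊥ → 4 (no change)
  #2 pop 1: in=4 → 1 (was ⊥); enqueue [0]
  #3 pop 2: in=⊤ → ⊤ (was ⊥); enqueue [1]
  #4 pop 3: in=⊤ → ⊤ (was ⊥); enqueue [2]
  #5 pop 0: in=⊤ → ⊤ (was 4); enqueue [3]
  #6 pop 1: in=⊤ → ⊤ (was 1); enqueue [0]
  #7 pop 2: in=⊤ → ⊤ (no change)
  #8 pop 3: in=⊤ → ⊤ (no change)
  #9 pop 0: in=⊤ → ⊤ (no change)

Fixpoint:
  val[0] = ⊤
  val[1] = ⊤
  val[2] = ⊤
  val[3] = ⊤

no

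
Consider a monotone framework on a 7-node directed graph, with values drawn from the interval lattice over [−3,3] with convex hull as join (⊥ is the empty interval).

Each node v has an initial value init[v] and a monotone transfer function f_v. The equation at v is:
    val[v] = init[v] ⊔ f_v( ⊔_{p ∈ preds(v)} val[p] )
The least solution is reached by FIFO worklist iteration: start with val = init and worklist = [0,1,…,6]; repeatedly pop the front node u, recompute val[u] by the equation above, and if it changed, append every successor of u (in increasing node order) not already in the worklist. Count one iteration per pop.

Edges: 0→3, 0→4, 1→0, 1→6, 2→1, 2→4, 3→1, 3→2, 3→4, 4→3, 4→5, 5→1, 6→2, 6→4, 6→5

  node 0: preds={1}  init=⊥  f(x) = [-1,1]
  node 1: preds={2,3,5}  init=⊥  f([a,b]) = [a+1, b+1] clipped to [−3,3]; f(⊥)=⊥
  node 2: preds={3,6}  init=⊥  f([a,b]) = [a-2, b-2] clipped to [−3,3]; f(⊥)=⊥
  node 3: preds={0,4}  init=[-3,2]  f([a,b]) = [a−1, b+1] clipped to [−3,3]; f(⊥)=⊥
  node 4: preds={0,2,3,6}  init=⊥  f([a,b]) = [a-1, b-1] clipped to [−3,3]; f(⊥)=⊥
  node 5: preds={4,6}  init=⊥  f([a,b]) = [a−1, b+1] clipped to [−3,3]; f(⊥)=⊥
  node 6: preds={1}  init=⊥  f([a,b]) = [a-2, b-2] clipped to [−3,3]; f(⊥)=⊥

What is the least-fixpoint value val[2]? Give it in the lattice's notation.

[-3,0]

Worklist (13 pops):
  #1 pop 0: in=⊥ → [-1,1] (was ⊥); enqueue []
  #2 pop 1: in=[-3,2] → [-2,3] (was ⊥); enqueue [0]
  #3 pop 2: in=[-3,2] → [-3,0] (was ⊥); enqueue [1]
  #4 pop 3: in=[-1,1] → [-3,2] (no change)
  #5 pop 4: in=[-3,2] → [-3,1] (was ⊥); enqueue [3]
  #6 pop 5: in=[-3,1] → [-3,2] (was ⊥); enqueue []
  #7 pop 6: in=[-2,3] → [-3,1] (was ⊥); enqueue [2,4,5]
  #8 pop 0: in=[-2,3] → [-1,1] (no change)
  #9 pop 1: in=[-3,2] → [-2,3] (no change)
  #10 pop 3: in=[-3,1] → [-3,2] (no change)
  #11 pop 2: in=[-3,2] → [-3,0] (no change)
  #12 pop 4: in=[-3,2] → [-3,1] (no change)
  #13 pop 5: in=[-3,1] → [-3,2] (no change)

Fixpoint:
  val[0] = [-1,1]
  val[1] = [-2,3]
  val[2] = [-3,0]
  val[3] = [-3,2]
  val[4] = [-3,1]
  val[5] = [-3,2]
  val[6] = [-3,1]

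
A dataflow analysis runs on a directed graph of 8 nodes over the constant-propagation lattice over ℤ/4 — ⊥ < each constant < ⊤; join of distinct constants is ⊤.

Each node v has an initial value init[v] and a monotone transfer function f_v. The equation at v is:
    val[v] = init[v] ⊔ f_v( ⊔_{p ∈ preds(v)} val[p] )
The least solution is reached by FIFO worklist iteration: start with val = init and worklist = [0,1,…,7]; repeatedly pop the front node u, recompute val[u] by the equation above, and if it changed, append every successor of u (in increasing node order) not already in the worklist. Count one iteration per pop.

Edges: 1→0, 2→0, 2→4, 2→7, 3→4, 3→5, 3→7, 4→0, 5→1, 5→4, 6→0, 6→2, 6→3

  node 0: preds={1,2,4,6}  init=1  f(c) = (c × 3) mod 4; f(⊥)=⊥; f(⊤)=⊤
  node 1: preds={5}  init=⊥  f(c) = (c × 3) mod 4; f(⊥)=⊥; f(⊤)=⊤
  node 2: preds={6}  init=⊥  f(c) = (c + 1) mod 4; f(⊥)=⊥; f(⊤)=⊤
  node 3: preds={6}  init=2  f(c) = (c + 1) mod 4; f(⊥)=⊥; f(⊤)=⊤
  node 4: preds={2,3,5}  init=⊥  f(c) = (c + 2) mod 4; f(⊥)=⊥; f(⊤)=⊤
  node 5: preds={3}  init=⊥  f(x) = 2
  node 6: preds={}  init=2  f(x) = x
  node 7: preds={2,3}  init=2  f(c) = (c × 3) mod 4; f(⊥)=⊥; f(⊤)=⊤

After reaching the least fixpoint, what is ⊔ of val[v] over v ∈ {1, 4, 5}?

Trace (12 dequeues):
  [1] u=0 | in 2 | out ⊤ | prev 1 | push {}
  [2] u=1 | in ⊥ | out ⊥ | ==
  [3] u=2 | in 2 | out 3 | prev ⊥ | push {0}
  [4] u=3 | in 2 | out ⊤ | prev 2 | push {}
  [5] u=4 | in ⊤ | out ⊤ | prev ⊥ | push {}
  [6] u=5 | in ⊤ | out 2 | prev ⊥ | push {1,4}
  [7] u=6 | in ⊥ | out 2 | ==
  [8] u=7 | in ⊤ | out ⊤ | prev 2 | push {}
  [9] u=0 | in ⊤ | out ⊤ | ==
  [10] u=1 | in 2 | out 2 | prev ⊥ | push {0}
  [11] u=4 | in ⊤ | out ⊤ | ==
  [12] u=0 | in ⊤ | out ⊤ | ==

Converged values:
  [0] ⊤
  [1] 2
  [2] 3
  [3] ⊤
  [4] ⊤
  [5] 2
  [6] 2
  [7] ⊤

⊤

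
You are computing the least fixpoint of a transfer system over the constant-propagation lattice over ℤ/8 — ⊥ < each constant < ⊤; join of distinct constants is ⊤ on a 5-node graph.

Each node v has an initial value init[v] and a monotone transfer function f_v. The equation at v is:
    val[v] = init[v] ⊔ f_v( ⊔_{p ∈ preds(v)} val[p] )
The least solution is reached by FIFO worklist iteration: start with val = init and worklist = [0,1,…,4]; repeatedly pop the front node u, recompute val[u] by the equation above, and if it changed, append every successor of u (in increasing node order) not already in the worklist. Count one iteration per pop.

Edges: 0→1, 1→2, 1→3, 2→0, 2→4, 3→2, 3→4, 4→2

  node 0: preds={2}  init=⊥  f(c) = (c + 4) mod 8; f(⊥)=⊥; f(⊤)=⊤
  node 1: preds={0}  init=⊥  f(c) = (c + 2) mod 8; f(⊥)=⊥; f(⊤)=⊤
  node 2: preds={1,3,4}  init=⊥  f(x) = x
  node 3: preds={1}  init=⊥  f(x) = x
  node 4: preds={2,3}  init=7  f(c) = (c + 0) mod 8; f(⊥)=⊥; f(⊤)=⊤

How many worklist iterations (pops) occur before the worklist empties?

Iteration log — 17 steps:
  step 1. node 0  ⊔preds=⊥  new=⊥  stable
  step 2. node 1  ⊔preds=⊥  new=⊥  stable
  step 3. node 2  ⊔preds=7  new=7  old=⊥  +wl: 0
  step 4. node 3  ⊔preds=⊥  new=⊥  stable
  step 5. node 4  ⊔preds=7  new=7  stable
  step 6. node 0  ⊔preds=7  new=3  old=⊥  +wl: 1
  step 7. node 1  ⊔preds=3  new=5  old=⊥  +wl: 2,3
  step 8. node 2  ⊔preds=⊤  new=⊤  old=7  +wl: 0,4
  step 9. node 3  ⊔preds=5  new=5  old=⊥  +wl: 2
  step 10. node 0  ⊔preds=⊤  new=⊤  old=3  +wl: 1
  step 11. node 4  ⊔preds=⊤  new=⊤  old=7  +wl: 
  step 12. node 2  ⊔preds=⊤  new=⊤  stable
  step 13. node 1  ⊔preds=⊤  new=⊤  old=5  +wl: 2,3
  step 14. node 2  ⊔preds=⊤  new=⊤  stable
  step 15. node 3  ⊔preds=⊤  new=⊤  old=5  +wl: 2,4
  step 16. node 2  ⊔preds=⊤  new=⊤  stable
  step 17. node 4  ⊔preds=⊤  new=⊤  stable

Least fixpoint reached:
  node 0: ⊤
  node 1: ⊤
  node 2: ⊤
  node 3: ⊤
  node 4: ⊤

17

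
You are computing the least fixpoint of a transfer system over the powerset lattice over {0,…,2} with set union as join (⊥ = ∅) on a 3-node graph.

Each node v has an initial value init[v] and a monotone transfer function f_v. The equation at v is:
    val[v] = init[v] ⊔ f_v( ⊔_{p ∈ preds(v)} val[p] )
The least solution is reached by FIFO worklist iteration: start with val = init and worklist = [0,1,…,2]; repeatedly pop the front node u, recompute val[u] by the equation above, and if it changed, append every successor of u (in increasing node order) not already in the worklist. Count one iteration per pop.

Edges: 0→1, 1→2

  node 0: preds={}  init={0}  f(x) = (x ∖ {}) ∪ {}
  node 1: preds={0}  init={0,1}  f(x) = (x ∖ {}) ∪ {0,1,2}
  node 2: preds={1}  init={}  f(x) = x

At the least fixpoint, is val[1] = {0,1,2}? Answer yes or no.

yes

Worklist (3 pops):
  #1 pop 0: in={} → {0} (no change)
  #2 pop 1: in={0} → {0,1,2} (was {0,1}); enqueue []
  #3 pop 2: in={0,1,2} → {0,1,2} (was {}); enqueue []

Fixpoint:
  val[0] = {0}
  val[1] = {0,1,2}
  val[2] = {0,1,2}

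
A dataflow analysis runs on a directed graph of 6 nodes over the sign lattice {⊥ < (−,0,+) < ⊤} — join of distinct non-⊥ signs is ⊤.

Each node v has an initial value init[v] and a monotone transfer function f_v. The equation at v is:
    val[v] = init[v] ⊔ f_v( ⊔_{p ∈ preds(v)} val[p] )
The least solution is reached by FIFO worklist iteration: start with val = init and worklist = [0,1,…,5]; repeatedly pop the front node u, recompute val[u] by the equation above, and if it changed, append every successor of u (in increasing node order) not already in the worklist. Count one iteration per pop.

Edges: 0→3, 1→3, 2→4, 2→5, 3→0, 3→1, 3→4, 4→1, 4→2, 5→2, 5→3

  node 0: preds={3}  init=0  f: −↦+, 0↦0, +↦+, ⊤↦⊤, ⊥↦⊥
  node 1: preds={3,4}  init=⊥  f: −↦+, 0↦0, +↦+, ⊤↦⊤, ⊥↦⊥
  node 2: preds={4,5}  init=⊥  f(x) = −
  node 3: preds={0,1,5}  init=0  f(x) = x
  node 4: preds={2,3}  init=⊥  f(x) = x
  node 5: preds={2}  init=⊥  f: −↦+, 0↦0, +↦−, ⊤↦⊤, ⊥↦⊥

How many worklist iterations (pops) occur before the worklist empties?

Trace (13 dequeues):
  [1] u=0 | in 0 | out 0 | ==
  [2] u=1 | in 0 | out 0 | prev ⊥ | push {}
  [3] u=2 | in ⊥ | out − | prev ⊥ | push {}
  [4] u=3 | in 0 | out 0 | ==
  [5] u=4 | in ⊤ | out ⊤ | prev ⊥ | push {1,2}
  [6] u=5 | in − | out + | prev ⊥ | push {3}
  [7] u=1 | in ⊤ | out ⊤ | prev 0 | push {}
  [8] u=2 | in ⊤ | out − | ==
  [9] u=3 | in ⊤ | out ⊤ | prev 0 | push {0,1,4}
  [10] u=0 | in ⊤ | out ⊤ | prev 0 | push {3}
  [11] u=1 | in ⊤ | out ⊤ | ==
  [12] u=4 | in ⊤ | out ⊤ | ==
  [13] u=3 | in ⊤ | out ⊤ | ==

Converged values:
  [0] ⊤
  [1] ⊤
  [2] −
  [3] ⊤
  [4] ⊤
  [5] +

13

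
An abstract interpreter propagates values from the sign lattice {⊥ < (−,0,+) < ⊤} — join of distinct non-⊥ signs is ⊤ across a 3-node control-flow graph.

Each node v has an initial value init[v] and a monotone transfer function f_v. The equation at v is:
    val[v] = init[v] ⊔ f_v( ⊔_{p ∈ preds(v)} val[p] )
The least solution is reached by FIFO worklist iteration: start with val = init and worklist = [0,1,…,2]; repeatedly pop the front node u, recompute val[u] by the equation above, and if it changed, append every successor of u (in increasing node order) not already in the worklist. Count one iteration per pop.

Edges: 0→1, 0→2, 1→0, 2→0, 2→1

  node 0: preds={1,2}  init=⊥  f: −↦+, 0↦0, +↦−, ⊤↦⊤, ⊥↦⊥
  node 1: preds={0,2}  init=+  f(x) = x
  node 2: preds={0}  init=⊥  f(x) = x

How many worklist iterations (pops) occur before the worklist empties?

8

Trace (8 dequeues):
  [1] u=0 | in + | out − | prev ⊥ | push {}
  [2] u=1 | in − | out ⊤ | prev + | push {0}
  [3] u=2 | in − | out − | prev ⊥ | push {1}
  [4] u=0 | in ⊤ | out ⊤ | prev − | push {2}
  [5] u=1 | in ⊤ | out ⊤ | ==
  [6] u=2 | in ⊤ | out ⊤ | prev − | push {0,1}
  [7] u=0 | in ⊤ | out ⊤ | ==
  [8] u=1 | in ⊤ | out ⊤ | ==

Converged values:
  [0] ⊤
  [1] ⊤
  [2] ⊤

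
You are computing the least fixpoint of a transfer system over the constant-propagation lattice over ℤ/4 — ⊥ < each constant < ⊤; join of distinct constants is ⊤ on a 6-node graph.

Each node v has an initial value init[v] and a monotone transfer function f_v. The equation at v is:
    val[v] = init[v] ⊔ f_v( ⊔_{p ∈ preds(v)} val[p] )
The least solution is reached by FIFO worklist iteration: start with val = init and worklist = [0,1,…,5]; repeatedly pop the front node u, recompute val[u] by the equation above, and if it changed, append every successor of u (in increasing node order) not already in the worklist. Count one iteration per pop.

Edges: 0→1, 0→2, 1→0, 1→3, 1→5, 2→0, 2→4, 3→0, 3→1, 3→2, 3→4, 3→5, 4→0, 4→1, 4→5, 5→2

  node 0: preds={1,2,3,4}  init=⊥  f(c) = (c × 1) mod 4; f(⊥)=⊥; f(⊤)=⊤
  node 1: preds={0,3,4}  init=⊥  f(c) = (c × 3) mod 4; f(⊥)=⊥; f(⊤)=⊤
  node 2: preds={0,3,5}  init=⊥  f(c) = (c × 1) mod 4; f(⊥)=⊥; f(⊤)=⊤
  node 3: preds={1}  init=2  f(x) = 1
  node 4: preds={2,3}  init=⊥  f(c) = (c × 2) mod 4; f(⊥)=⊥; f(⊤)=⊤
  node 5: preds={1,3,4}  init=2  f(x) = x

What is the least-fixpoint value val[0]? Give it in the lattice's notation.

Worklist (13 pops):
  #1 pop 0: in=2 → 2 (was ⊥); enqueue []
  #2 pop 1: in=2 → 2 (was ⊥); enqueue [0]
  #3 pop 2: in=2 → 2 (was ⊥); enqueue []
  #4 pop 3: in=2 → ⊤ (was 2); enqueue [1,2]
  #5 pop 4: in=⊤ → ⊤ (was ⊥); enqueue []
  #6 pop 5: in=⊤ → ⊤ (was 2); enqueue []
  #7 pop 0: in=⊤ → ⊤ (was 2); enqueue []
  #8 pop 1: in=⊤ → ⊤ (was 2); enqueue [0,3,5]
  #9 pop 2: in=⊤ → ⊤ (was 2); enqueue [4]
  #10 pop 0: in=⊤ → ⊤ (no change)
  #11 pop 3: in=⊤ → ⊤ (no change)
  #12 pop 5: in=⊤ → ⊤ (no change)
  #13 pop 4: in=⊤ → ⊤ (no change)

Fixpoint:
  val[0] = ⊤
  val[1] = ⊤
  val[2] = ⊤
  val[3] = ⊤
  val[4] = ⊤
  val[5] = ⊤

⊤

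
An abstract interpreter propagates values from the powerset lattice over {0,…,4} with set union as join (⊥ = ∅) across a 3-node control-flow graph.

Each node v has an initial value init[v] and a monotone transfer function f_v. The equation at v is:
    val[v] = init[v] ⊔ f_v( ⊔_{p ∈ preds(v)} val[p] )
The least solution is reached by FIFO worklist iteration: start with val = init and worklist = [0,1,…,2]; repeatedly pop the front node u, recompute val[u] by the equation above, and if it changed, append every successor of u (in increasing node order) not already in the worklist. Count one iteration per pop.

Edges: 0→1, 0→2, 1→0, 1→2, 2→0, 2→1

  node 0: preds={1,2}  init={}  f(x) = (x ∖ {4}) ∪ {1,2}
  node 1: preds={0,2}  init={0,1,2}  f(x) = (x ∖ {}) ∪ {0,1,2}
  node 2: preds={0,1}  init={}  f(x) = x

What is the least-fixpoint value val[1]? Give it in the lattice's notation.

Worklist (5 pops):
  #1 pop 0: in={0,1,2} → {0,1,2} (was {}); enqueue []
  #2 pop 1: in={0,1,2} → {0,1,2} (no change)
  #3 pop 2: in={0,1,2} → {0,1,2} (was {}); enqueue [0,1]
  #4 pop 0: in={0,1,2} → {0,1,2} (no change)
  #5 pop 1: in={0,1,2} → {0,1,2} (no change)

Fixpoint:
  val[0] = {0,1,2}
  val[1] = {0,1,2}
  val[2] = {0,1,2}

{0,1,2}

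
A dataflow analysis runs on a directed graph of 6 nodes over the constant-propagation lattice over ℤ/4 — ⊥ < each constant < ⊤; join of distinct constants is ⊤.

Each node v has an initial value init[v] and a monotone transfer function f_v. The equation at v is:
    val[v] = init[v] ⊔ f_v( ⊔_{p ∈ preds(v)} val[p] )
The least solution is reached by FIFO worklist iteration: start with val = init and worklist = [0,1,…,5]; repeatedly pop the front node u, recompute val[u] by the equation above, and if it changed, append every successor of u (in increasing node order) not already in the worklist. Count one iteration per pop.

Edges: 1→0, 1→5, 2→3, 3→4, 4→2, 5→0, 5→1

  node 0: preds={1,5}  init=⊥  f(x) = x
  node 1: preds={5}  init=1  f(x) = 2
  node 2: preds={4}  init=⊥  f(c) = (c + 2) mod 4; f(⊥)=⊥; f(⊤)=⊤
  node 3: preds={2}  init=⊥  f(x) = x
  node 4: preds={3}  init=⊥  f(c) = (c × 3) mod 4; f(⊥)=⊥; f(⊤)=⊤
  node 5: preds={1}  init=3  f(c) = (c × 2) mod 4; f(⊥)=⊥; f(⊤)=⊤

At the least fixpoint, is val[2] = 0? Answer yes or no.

Iteration log — 8 steps:
  step 1. node 0  ⊔preds=⊤  new=⊤  old=⊥  +wl: 
  step 2. node 1  ⊔preds=3  new=⊤  old=1  +wl: 0
  step 3. node 2  ⊔preds=⊥  new=⊥  stable
  step 4. node 3  ⊔preds=⊥  new=⊥  stable
  step 5. node 4  ⊔preds=⊥  new=⊥  stable
  step 6. node 5  ⊔preds=⊤  new=⊤  old=3  +wl: 1
  step 7. node 0  ⊔preds=⊤  new=⊤  stable
  step 8. node 1  ⊔preds=⊤  new=⊤  stable

Least fixpoint reached:
  node 0: ⊤
  node 1: ⊤
  node 2: ⊥
  node 3: ⊥
  node 4: ⊥
  node 5: ⊤

no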